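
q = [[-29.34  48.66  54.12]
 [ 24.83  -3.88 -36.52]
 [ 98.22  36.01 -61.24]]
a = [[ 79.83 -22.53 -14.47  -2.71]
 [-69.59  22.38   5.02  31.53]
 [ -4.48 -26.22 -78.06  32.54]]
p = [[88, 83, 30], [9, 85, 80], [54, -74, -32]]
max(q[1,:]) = 24.83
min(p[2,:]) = -74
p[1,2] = 80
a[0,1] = -22.53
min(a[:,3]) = -2.71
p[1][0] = 9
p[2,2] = -32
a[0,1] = -22.53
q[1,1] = -3.88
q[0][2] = 54.12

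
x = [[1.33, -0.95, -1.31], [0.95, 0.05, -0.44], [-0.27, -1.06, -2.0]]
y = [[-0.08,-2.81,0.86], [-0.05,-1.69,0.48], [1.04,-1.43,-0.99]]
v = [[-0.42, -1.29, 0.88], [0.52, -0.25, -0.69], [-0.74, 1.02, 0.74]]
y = x @ v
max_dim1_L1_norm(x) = 3.59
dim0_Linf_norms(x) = [1.33, 1.06, 2.0]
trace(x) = -0.62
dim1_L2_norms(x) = [2.09, 1.05, 2.28]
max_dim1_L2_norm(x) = 2.28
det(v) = -0.08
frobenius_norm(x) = 3.27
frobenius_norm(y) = 3.98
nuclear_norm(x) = 4.69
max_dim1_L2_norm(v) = 1.62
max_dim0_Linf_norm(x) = 2.0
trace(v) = 0.07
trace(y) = -2.76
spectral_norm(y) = 3.63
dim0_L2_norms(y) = [1.04, 3.58, 1.4]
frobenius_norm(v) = 2.36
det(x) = -1.37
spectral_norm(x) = 2.91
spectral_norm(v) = 1.68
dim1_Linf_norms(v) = [1.29, 0.69, 1.02]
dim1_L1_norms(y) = [3.75, 2.22, 3.46]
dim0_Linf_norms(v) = [0.74, 1.29, 0.88]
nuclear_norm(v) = 3.36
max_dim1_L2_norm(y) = 2.94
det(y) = 0.12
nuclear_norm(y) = 5.28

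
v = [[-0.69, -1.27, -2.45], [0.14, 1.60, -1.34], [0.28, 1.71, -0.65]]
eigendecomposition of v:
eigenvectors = [[(-0.96+0j), (-0.87+0j), -0.87-0.00j], [0.22+0.00j, 0.07+0.30j, 0.07-0.30j], [(0.16+0j), 0.26+0.27j, 0.26-0.27j]]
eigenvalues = [(0.01+0j), (0.13+1.2j), (0.13-1.2j)]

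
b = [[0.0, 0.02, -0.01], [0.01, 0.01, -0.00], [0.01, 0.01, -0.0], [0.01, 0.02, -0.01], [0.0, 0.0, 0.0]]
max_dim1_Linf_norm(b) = 0.02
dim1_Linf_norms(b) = [0.02, 0.01, 0.01, 0.02, 0.0]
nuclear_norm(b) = 0.05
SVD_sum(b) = [[0.01,0.02,-0.01], [0.0,0.01,-0.0], [0.0,0.01,-0.0], [0.01,0.02,-0.01], [0.0,0.0,0.0]] + [[-0.01,0.0,-0.0],  [0.01,-0.0,0.00],  [0.01,-0.0,0.00],  [0.00,-0.0,0.00],  [0.00,0.0,0.00]] + [[-0.0, 0.00, 0.0], [-0.0, 0.00, 0.00], [-0.00, 0.00, 0.0], [0.0, -0.00, -0.0], [0.0, 0.00, 0.00]]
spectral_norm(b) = 0.04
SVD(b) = [[-0.57, -0.65, -0.50],[-0.34, 0.54, -0.31],[-0.34, 0.54, -0.31],[-0.67, 0.01, 0.74],[0.0, 0.0, 0.0]] @ diag([0.036440809664200866, 0.012759981691576048, 0.0030414237205836927]) @ [[-0.37, -0.86, 0.34], [0.85, -0.17, 0.50], [0.38, -0.47, -0.8]]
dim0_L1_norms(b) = [0.03, 0.06, 0.02]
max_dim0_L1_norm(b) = 0.06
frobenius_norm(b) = 0.04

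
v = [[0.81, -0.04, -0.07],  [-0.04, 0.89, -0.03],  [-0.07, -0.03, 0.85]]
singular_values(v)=[0.91, 0.9, 0.74]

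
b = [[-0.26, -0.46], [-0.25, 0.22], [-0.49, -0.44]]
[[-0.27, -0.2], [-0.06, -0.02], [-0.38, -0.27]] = b @ [[0.5, 0.31], [0.31, 0.27]]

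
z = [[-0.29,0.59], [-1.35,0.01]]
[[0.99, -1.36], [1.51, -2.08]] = z @ [[-1.11, 1.53], [1.13, -1.56]]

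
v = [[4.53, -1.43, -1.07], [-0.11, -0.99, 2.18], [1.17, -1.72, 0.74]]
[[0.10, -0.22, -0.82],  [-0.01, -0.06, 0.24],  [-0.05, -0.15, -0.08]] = v @ [[0.06, -0.02, -0.17], [0.09, 0.08, -0.03], [0.04, 0.01, 0.09]]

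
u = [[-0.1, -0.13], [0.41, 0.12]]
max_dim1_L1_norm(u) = 0.53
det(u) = 0.04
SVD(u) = [[-0.31, 0.95], [0.95, 0.31]] @ diag([0.44823005986977454, 0.09214018357447733]) @ [[0.94, 0.34], [0.34, -0.94]]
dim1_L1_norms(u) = [0.23, 0.53]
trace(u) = 0.02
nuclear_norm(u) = 0.54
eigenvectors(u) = [[(0.23-0.43j),  (0.23+0.43j)], [(-0.87+0j),  (-0.87-0j)]]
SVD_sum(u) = [[-0.13, -0.05], [0.4, 0.15]] + [[0.03, -0.08], [0.01, -0.03]]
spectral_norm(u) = 0.45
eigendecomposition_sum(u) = [[(-0.05+0.1j),-0.07+0.00j],[0.20-0.01j,0.06+0.10j]] + [[(-0.05-0.1j), -0.07-0.00j],[0.20+0.01j, 0.06-0.10j]]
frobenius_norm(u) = 0.46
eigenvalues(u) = [(0.01+0.2j), (0.01-0.2j)]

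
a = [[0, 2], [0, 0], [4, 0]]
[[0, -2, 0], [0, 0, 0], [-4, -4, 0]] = a @ [[-1, -1, 0], [0, -1, 0]]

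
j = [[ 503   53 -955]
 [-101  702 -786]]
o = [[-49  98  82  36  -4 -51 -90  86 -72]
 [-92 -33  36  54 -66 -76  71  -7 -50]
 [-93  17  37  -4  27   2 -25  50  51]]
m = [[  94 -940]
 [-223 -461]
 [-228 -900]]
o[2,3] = -4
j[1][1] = 702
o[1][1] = -33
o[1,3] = 54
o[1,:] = [-92, -33, 36, 54, -66, -76, 71, -7, -50]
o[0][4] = -4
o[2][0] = -93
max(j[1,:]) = 702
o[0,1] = 98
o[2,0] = -93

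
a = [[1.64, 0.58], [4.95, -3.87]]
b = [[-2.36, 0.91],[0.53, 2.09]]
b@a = [[0.63, -4.89], [11.21, -7.78]]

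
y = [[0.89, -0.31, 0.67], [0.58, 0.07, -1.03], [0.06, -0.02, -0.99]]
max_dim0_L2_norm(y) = 1.58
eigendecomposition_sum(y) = [[2.87, -2.02, 2.62], [3.41, -2.4, 3.11], [0.07, -0.05, 0.06]] + [[-1.98, 1.71, -2.13],[-2.87, 2.48, -3.1],[-0.04, 0.04, -0.05]] + [[-0.01, 0.00, 0.18], [0.04, -0.01, -1.05], [0.03, -0.01, -1.01]]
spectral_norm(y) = 1.59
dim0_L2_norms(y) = [1.06, 0.32, 1.58]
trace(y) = -0.03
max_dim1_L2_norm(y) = 1.18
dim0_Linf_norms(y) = [0.89, 0.31, 1.03]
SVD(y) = [[0.43, 0.86, 0.28], [-0.66, 0.5, -0.56], [-0.62, 0.06, 0.78]] @ diag([1.5870620576844086, 1.088010095675121, 0.144457802722955]) @ [[-0.03, -0.10, 0.99], [0.98, -0.21, 0.0], [-0.21, -0.97, -0.11]]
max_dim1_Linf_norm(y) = 1.03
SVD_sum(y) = [[-0.02,-0.07,0.67], [0.03,0.11,-1.04], [0.03,0.10,-0.98]] + [[0.92, -0.20, 0.00], [0.54, -0.12, 0.0], [0.06, -0.01, 0.00]] + [[-0.01, -0.04, -0.0],[0.02, 0.08, 0.01],[-0.02, -0.11, -0.01]]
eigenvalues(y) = [0.54, 0.45, -1.02]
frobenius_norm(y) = 1.93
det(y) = -0.25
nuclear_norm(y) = 2.82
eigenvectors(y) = [[0.64,-0.57,-0.13], [0.77,-0.82,0.72], [0.02,-0.01,0.69]]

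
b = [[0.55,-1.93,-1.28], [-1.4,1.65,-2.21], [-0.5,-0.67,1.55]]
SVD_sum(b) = [[0.12, -0.22, 0.27], [-1.02, 1.80, -2.26], [0.46, -0.8, 1.01]] + [[0.67, -1.6, -1.57],[-0.01, 0.03, 0.03],[-0.21, 0.5, 0.49]] + [[-0.24, -0.12, 0.02], [-0.36, -0.18, 0.02], [-0.75, -0.36, 0.05]]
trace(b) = 3.75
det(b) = -7.99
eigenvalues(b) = [-1.31, 1.99, 3.06]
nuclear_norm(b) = 6.79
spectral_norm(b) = 3.38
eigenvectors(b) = [[0.78, 0.83, 0.54], [0.57, -0.30, -0.82], [0.27, -0.48, 0.19]]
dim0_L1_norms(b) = [2.45, 4.25, 5.04]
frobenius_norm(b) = 4.28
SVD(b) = [[-0.11, -0.95, 0.28], [0.91, 0.02, 0.42], [-0.41, 0.3, 0.86]] @ diag([3.3785047132133954, 2.4467014524483934, 0.9660009862219553]) @ [[-0.33, 0.59, -0.74], [-0.29, 0.68, 0.67], [-0.90, -0.43, 0.06]]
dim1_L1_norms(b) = [3.76, 5.26, 2.72]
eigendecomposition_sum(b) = [[-0.63, -0.58, -0.73], [-0.46, -0.42, -0.53], [-0.22, -0.20, -0.25]] + [[0.75, -0.00, -2.16], [-0.27, 0.00, 0.79], [-0.43, 0.0, 1.24]] + [[0.43, -1.35, 1.61], [-0.66, 2.07, -2.46], [0.15, -0.47, 0.56]]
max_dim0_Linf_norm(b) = 2.21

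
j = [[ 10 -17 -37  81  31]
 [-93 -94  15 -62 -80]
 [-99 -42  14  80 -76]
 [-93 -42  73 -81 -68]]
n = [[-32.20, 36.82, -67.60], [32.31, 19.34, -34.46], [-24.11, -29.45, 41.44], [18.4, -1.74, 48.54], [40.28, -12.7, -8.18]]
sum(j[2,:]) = -123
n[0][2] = -67.6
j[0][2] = -37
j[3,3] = -81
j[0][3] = 81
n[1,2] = -34.46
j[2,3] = 80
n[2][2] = 41.44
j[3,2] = 73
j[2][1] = -42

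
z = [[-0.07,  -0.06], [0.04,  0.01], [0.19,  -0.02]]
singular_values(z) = [0.21, 0.06]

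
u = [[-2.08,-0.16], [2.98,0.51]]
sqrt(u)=[[-0.05+1.50j, -0.04+0.10j],[(0.76-1.87j), 0.61-0.12j]]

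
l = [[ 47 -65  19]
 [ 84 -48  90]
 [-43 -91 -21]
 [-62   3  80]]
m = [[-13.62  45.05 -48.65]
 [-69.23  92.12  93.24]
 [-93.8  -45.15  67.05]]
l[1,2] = 90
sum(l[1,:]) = 126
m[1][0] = -69.23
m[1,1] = 92.12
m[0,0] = -13.62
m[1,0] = -69.23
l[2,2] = -21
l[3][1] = 3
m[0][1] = 45.05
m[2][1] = -45.15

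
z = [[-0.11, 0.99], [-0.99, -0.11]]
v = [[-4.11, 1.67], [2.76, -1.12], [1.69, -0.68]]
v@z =[[-1.20, -4.25], [0.81, 2.86], [0.49, 1.75]]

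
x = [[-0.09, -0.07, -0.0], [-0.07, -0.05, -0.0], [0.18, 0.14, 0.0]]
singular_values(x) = [0.27, 0.0, 0.0]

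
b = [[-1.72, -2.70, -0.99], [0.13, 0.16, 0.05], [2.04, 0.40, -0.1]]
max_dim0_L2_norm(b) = 2.73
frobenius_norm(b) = 3.95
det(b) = 0.02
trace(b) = -1.66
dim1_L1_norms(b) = [5.41, 0.34, 2.54]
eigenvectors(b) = [[-0.30+0.50j, (-0.3-0.5j), 0.13+0.00j], [0.03-0.03j, 0.03+0.03j, -0.41+0.00j], [0.81+0.00j, 0.81-0.00j, 0.90+0.00j]]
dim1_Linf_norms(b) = [2.7, 0.16, 2.04]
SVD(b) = [[-0.90,0.44,0.06], [0.06,-0.01,1.0], [0.44,0.90,-0.02]] @ diag([3.672343606405588, 1.455669537489006, 0.00431672544195437]) @ [[0.67, 0.71, 0.23],[0.73, -0.57, -0.36],[-0.12, 0.41, -0.90]]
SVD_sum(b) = [[-2.19, -2.33, -0.76], [0.14, 0.15, 0.05], [1.08, 1.15, 0.37]] + [[0.47, -0.37, -0.23], [-0.01, 0.01, 0.01], [0.96, -0.75, -0.47]] + [[-0.00, 0.0, -0.0], [-0.00, 0.00, -0.0], [0.0, -0.0, 0.00]]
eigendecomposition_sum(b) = [[(-0.86+0.34j), (-1.35-0.63j), (-0.5-0.34j)],[0.06-0.00j, 0.07+0.07j, (0.03+0.03j)],[(1.02+0.79j), 0.21+2.06j, (-0.05+0.83j)]] + [[-0.86-0.34j, -1.35+0.63j, (-0.5+0.34j)], [(0.06+0j), (0.07-0.07j), (0.03-0.03j)], [1.02-0.79j, (0.21-2.06j), -0.05-0.83j]] + [[(-0+0j), -0.00-0.00j, 0.00+0.00j],[0.00-0.00j, (0.01+0j), (-0-0j)],[-0.00+0.00j, (-0.02-0j), 0j]]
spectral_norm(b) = 3.67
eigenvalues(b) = [(-0.84+1.25j), (-0.84-1.25j), (0.01+0j)]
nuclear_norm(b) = 5.13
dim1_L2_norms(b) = [3.35, 0.21, 2.08]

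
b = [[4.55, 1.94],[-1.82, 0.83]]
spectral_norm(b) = 5.14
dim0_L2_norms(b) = [4.9, 2.11]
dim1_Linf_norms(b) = [4.55, 1.82]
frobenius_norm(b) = 5.34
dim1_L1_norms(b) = [6.49, 2.65]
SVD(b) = [[-0.96, 0.28],[0.28, 0.96]] @ diag([5.142811484167173, 1.4208765035421758]) @ [[-0.95, -0.32], [-0.32, 0.95]]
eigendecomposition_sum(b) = [[2.28-9.24j,0.97-9.78j], [(-0.91+9.17j),0.41+9.51j]] + [[2.28+9.24j, (0.97+9.78j)],[(-0.91-9.17j), 0.42-9.51j]]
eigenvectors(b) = [[0.72+0.00j, (0.72-0j)], [-0.69+0.10j, (-0.69-0.1j)]]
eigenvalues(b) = [(2.69+0.27j), (2.69-0.27j)]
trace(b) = 5.38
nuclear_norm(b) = 6.56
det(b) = 7.31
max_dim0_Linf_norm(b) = 4.55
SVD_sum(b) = [[4.68,1.56],[-1.39,-0.46]] + [[-0.13, 0.38],[-0.43, 1.29]]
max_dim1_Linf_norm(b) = 4.55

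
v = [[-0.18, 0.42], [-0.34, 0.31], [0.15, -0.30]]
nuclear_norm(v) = 0.86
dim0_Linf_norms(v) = [0.34, 0.42]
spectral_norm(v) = 0.72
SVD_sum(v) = [[-0.25, 0.37], [-0.25, 0.37], [0.18, -0.28]] + [[0.07, 0.05],[-0.09, -0.06],[-0.03, -0.02]]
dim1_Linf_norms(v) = [0.42, 0.34, 0.3]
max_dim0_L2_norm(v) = 0.6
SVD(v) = [[-0.63, 0.56], [-0.62, -0.78], [0.47, -0.28]] @ diag([0.7155727030544249, 0.14476086019150272]) @ [[0.55, -0.83], [0.83, 0.55]]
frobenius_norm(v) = 0.73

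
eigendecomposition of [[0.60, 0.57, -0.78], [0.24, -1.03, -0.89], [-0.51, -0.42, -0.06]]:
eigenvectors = [[0.86, 0.71, -0.18], [0.27, -0.46, 0.95], [-0.44, 0.54, 0.25]]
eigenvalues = [1.18, -0.37, -1.31]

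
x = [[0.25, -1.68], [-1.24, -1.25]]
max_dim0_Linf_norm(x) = 1.68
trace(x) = -1.00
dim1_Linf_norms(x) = [1.68, 1.25]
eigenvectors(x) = [[0.89,0.58], [-0.46,0.82]]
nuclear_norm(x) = 3.28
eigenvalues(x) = [1.13, -2.13]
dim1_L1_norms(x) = [1.93, 2.49]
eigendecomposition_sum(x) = [[0.82, -0.58], [-0.43, 0.30]] + [[-0.57, -1.1], [-0.81, -1.55]]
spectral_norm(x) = 2.19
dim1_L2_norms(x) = [1.7, 1.76]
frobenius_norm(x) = 2.45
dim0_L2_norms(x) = [1.26, 2.09]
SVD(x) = [[0.69,  0.73], [0.73,  -0.69]] @ diag([2.1876313891922274, 1.095111366492415]) @ [[-0.33, -0.94], [0.94, -0.33]]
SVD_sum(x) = [[-0.5, -1.41], [-0.53, -1.50]] + [[0.75, -0.27], [-0.71, 0.25]]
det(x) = -2.40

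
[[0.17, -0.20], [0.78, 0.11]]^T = [[0.17, 0.78], [-0.2, 0.11]]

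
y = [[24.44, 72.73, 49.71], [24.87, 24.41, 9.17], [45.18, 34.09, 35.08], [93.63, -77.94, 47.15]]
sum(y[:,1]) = 53.29000000000002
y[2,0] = 45.18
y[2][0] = 45.18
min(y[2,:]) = 34.09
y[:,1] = [72.73, 24.41, 34.09, -77.94]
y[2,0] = 45.18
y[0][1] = 72.73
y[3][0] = 93.63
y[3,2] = 47.15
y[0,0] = 24.44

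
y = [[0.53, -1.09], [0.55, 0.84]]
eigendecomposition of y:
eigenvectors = [[0.82+0.00j, (0.82-0j)], [(-0.12-0.57j), (-0.12+0.57j)]]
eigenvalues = [(0.68+0.76j), (0.68-0.76j)]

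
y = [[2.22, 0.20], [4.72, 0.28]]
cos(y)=[[-0.60, -0.14],[-3.20, 0.72]]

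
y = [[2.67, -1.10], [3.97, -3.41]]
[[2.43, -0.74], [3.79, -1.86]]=y @ [[0.87, -0.1],[-0.10, 0.43]]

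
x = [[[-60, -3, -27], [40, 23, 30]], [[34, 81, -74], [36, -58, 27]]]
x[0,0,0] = -60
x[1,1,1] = -58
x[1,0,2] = -74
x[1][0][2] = -74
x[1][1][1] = -58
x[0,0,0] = -60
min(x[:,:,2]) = -74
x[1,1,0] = 36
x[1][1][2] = 27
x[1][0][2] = -74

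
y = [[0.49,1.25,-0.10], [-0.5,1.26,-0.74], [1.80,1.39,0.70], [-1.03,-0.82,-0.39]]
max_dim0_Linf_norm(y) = 1.8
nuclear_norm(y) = 4.67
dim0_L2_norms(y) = [2.19, 2.4, 1.1]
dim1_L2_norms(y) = [1.35, 1.54, 2.38, 1.37]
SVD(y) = [[-0.40, -0.36, 0.38],[-0.14, -0.88, -0.21],[-0.78, 0.27, -0.56],[0.45, -0.14, -0.7]] @ diag([2.987987917341281, 1.6784590147208283, 0.0018819471041977007]) @ [[-0.67, -0.72, -0.19], [0.53, -0.64, 0.55], [0.52, -0.27, -0.81]]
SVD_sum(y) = [[0.81, 0.86, 0.23],  [0.28, 0.30, 0.08],  [1.57, 1.68, 0.45],  [-0.91, -0.97, -0.26]] + [[-0.32,0.39,-0.33], [-0.78,0.96,-0.82], [0.24,-0.29,0.25], [-0.12,0.15,-0.13]] + [[0.00, -0.0, -0.0], [-0.0, 0.0, 0.00], [-0.00, 0.00, 0.0], [-0.0, 0.0, 0.0]]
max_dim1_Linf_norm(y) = 1.8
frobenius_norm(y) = 3.43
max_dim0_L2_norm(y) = 2.4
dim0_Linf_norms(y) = [1.8, 1.39, 0.74]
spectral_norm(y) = 2.99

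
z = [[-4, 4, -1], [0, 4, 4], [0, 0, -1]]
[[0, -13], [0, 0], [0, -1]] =z @ [[0, 2], [0, -1], [0, 1]]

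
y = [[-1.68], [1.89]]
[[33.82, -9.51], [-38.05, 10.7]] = y @ [[-20.13, 5.66]]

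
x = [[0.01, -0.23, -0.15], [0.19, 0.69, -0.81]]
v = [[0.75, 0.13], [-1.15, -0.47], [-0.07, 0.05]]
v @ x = [[0.03,-0.08,-0.22],[-0.10,-0.06,0.55],[0.01,0.05,-0.03]]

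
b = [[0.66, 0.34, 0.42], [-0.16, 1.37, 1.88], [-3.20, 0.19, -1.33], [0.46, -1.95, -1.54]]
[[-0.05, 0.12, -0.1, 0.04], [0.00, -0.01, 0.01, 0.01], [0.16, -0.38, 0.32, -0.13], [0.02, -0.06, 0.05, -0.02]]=b@ [[-0.07,0.17,-0.14,0.05], [-0.06,0.15,-0.12,0.04], [0.04,-0.1,0.08,-0.02]]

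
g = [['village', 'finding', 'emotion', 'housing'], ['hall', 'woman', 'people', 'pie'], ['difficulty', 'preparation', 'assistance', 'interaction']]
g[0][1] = 'finding'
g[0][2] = 'emotion'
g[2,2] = 'assistance'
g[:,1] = ['finding', 'woman', 'preparation']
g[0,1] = 'finding'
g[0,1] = 'finding'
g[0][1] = 'finding'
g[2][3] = 'interaction'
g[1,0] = 'hall'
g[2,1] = 'preparation'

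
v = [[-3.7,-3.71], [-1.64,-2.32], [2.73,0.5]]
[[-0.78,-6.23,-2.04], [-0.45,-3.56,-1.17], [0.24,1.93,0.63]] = v @ [[0.06,0.49,0.16],  [0.15,1.19,0.39]]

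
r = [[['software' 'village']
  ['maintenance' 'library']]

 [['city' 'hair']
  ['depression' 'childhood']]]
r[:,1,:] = [['maintenance', 'library'], ['depression', 'childhood']]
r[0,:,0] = ['software', 'maintenance']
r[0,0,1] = 'village'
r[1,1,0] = 'depression'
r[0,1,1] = 'library'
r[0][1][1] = 'library'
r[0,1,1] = 'library'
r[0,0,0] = 'software'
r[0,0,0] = 'software'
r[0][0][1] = 'village'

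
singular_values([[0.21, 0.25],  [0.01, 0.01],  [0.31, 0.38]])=[0.59, 0.0]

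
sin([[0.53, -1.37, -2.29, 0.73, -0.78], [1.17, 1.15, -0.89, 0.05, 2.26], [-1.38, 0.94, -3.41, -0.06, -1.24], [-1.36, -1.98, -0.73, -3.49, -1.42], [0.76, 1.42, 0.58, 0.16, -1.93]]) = [[2.51, -0.37, -0.65, 0.31, 1.16], [0.20, 2.31, 0.48, 0.05, 1.28], [-0.41, -0.56, 1.48, -0.23, 1.31], [0.15, -0.98, 1.33, 0.29, -0.55], [-0.22, 0.83, -0.89, -0.16, 0.13]]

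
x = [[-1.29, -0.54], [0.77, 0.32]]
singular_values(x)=[1.63, 0.0]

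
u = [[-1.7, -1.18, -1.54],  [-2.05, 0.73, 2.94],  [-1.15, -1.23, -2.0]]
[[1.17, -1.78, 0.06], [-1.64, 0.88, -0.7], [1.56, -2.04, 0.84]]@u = [[1.59, -2.75, -7.16],[1.79, 3.44, 6.51],[0.56, -4.36, -10.08]]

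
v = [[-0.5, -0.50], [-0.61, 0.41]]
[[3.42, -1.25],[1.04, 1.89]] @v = [[-0.95, -2.22], [-1.67, 0.25]]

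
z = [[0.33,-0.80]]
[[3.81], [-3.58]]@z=[[1.26, -3.05],[-1.18, 2.86]]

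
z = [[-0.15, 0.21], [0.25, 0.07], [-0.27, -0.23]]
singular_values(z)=[0.43, 0.27]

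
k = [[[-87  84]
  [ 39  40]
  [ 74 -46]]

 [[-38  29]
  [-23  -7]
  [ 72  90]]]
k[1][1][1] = -7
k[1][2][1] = 90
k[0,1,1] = 40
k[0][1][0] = 39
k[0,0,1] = 84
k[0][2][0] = 74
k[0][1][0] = 39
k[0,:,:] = [[-87, 84], [39, 40], [74, -46]]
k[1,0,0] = -38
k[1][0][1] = 29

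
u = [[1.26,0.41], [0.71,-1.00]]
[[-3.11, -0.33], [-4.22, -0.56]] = u@[[-3.12, -0.36], [2.00, 0.3]]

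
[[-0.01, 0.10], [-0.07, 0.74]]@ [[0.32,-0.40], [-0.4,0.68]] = [[-0.04,  0.07], [-0.32,  0.53]]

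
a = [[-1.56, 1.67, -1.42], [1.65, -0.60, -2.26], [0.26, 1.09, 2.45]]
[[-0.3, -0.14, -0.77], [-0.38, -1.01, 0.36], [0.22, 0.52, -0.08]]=a @ [[-0.07, -0.26, 0.2],[-0.12, -0.09, -0.23],[0.15, 0.28, 0.05]]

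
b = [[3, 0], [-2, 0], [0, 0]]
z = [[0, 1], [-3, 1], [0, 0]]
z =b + [[-3, 1], [-1, 1], [0, 0]]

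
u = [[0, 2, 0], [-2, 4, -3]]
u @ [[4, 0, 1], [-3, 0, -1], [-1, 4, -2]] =[[-6, 0, -2], [-17, -12, 0]]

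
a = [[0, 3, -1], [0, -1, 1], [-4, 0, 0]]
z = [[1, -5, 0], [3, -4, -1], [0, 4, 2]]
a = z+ [[-1, 8, -1], [-3, 3, 2], [-4, -4, -2]]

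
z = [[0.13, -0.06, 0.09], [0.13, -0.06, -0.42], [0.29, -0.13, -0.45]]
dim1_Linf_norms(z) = [0.13, 0.42, 0.45]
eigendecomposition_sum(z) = [[-0.01, 0.01, 0.03],[0.18, -0.08, -0.40],[0.22, -0.10, -0.48]] + [[0.14, -0.06, 0.06], [-0.05, 0.02, -0.02], [0.07, -0.03, 0.03]] + [[-0.00, -0.00, 0.00], [-0.0, -0.00, 0.0], [-0.0, -0.00, 0.00]]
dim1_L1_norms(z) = [0.28, 0.61, 0.87]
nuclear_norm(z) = 0.90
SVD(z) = [[0.01, 0.86, -0.5], [-0.62, -0.39, -0.68], [-0.78, 0.32, 0.53]] @ diag([0.7005595929846129, 0.19548091839569007, 0.0018620473708320794]) @ [[-0.44, 0.20, 0.88], [0.80, -0.36, 0.48], [0.41, 0.91, 0.00]]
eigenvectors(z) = [[0.04,  -0.85,  -0.41], [-0.64,  0.29,  -0.91], [-0.77,  -0.44,  -0.0]]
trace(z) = -0.38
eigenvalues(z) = [-0.57, 0.2, -0.0]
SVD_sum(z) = [[-0.0, 0.00, 0.01], [0.19, -0.09, -0.38], [0.24, -0.11, -0.48]] + [[0.13, -0.06, 0.08], [-0.06, 0.03, -0.04], [0.05, -0.02, 0.03]] + [[-0.0, -0.0, -0.00], [-0.00, -0.00, -0.00], [0.0, 0.0, 0.0]]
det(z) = 0.00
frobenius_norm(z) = 0.73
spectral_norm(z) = 0.70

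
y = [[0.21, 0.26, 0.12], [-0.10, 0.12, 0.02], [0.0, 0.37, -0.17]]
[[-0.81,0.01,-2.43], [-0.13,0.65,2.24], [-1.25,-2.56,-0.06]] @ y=[[-0.17, -1.11, 0.32], [-0.09, 0.87, -0.38], [-0.01, -0.65, -0.19]]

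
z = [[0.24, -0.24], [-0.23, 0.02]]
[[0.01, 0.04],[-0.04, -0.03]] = z @ [[0.18, 0.11], [0.13, -0.07]]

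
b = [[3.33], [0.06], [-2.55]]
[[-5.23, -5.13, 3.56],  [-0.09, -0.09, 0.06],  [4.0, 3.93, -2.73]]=b@[[-1.57, -1.54, 1.07]]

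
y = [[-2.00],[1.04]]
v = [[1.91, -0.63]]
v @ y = [[-4.48]]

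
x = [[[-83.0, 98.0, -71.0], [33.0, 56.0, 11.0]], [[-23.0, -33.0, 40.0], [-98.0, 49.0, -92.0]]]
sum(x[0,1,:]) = 100.0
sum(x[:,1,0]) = -65.0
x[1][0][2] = 40.0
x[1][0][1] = -33.0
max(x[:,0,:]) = 98.0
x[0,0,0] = -83.0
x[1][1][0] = -98.0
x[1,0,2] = 40.0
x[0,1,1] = 56.0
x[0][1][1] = 56.0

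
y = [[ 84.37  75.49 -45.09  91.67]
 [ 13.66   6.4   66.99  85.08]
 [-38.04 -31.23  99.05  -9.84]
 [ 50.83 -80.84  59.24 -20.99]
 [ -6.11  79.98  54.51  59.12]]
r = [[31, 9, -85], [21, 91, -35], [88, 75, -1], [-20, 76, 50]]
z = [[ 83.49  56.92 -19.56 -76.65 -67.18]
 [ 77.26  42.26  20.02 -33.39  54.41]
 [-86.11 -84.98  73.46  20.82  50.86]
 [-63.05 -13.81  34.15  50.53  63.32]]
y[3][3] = -20.99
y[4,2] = 54.51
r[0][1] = 9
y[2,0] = -38.04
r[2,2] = -1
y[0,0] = 84.37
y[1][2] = 66.99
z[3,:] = [-63.05, -13.81, 34.15, 50.53, 63.32]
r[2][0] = 88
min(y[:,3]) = -20.99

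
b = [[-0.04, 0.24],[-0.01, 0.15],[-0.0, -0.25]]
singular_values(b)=[0.38, 0.03]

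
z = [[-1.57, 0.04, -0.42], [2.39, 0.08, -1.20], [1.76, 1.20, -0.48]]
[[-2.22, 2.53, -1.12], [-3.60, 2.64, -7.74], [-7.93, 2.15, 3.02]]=z @ [[0.37, -0.66, -0.63],[-5.81, 1.39, 5.67],[3.35, -3.42, 5.57]]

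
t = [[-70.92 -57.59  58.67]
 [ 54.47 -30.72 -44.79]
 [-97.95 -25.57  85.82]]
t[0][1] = -57.59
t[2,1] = -25.57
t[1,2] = -44.79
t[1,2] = -44.79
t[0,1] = -57.59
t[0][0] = -70.92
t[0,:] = [-70.92, -57.59, 58.67]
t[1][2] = -44.79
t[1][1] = -30.72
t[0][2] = 58.67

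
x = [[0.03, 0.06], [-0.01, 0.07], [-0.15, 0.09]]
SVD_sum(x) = [[-0.01, 0.01], [-0.04, 0.03], [-0.14, 0.11]] + [[0.04, 0.05], [0.03, 0.04], [-0.01, -0.02]]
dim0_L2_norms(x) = [0.15, 0.13]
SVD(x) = [[0.07, -0.78], [0.28, -0.59], [0.96, 0.23]] @ diag([0.18144143551727357, 0.08472901201731935]) @ [[-0.8, 0.6],[-0.60, -0.80]]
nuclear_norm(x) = 0.27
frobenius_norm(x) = 0.20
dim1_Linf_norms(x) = [0.06, 0.07, 0.15]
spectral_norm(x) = 0.18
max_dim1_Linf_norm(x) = 0.15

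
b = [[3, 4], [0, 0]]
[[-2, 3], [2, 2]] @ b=[[-6, -8], [6, 8]]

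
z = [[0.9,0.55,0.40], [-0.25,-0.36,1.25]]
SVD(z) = [[0.15, 0.99], [0.99, -0.15]] @ diag([1.3291349084351345, 1.1227200876349934]) @ [[-0.08, -0.2, 0.98], [0.83, 0.53, 0.18]]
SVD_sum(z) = [[-0.02,-0.04,0.20], [-0.11,-0.27,1.28]] + [[0.92,0.59,0.2], [-0.14,-0.09,-0.03]]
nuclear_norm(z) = 2.45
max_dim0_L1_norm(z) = 1.65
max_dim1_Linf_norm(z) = 1.25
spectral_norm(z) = 1.33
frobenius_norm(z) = 1.74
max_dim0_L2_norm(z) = 1.31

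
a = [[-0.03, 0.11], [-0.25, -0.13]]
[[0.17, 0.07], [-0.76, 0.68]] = a@[[1.94,-2.66], [2.1,-0.10]]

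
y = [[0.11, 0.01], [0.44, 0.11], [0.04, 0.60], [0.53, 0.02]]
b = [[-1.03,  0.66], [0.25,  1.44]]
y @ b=[[-0.11, 0.09], [-0.43, 0.45], [0.11, 0.89], [-0.54, 0.38]]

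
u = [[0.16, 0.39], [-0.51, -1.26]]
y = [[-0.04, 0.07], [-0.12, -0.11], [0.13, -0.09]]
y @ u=[[-0.04,-0.10],  [0.04,0.09],  [0.07,0.16]]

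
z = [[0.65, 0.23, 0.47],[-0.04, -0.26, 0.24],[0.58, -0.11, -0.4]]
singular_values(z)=[0.89, 0.66, 0.31]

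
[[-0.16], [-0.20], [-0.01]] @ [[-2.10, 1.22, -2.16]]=[[0.34, -0.20, 0.35], [0.42, -0.24, 0.43], [0.02, -0.01, 0.02]]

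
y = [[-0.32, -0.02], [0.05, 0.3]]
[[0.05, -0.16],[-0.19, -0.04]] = y@[[-0.11,0.52], [-0.62,-0.22]]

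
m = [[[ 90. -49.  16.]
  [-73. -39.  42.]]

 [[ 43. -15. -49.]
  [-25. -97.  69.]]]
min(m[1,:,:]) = -97.0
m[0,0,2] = 16.0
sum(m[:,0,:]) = 36.0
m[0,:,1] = [-49.0, -39.0]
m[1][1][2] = 69.0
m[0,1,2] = 42.0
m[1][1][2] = 69.0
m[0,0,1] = -49.0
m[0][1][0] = -73.0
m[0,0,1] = -49.0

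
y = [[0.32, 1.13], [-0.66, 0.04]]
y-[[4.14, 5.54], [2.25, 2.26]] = [[-3.82, -4.41], [-2.91, -2.22]]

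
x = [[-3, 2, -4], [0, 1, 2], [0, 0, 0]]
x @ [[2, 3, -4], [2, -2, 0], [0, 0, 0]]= [[-2, -13, 12], [2, -2, 0], [0, 0, 0]]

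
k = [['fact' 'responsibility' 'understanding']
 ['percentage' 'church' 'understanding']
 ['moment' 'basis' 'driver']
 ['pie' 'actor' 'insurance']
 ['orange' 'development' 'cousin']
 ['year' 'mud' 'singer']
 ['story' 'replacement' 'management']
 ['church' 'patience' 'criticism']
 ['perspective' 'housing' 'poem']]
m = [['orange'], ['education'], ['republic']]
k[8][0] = 'perspective'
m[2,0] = 'republic'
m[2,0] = 'republic'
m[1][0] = 'education'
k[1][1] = 'church'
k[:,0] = ['fact', 'percentage', 'moment', 'pie', 'orange', 'year', 'story', 'church', 'perspective']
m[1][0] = 'education'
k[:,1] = ['responsibility', 'church', 'basis', 'actor', 'development', 'mud', 'replacement', 'patience', 'housing']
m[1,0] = 'education'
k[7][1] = 'patience'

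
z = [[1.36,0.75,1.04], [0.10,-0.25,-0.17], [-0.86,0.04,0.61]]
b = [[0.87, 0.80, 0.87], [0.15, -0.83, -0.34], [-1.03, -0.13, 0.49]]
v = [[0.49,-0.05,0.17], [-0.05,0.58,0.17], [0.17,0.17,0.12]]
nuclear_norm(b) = 3.30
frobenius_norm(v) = 0.84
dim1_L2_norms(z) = [1.87, 0.32, 1.06]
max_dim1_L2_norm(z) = 1.87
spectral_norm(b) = 1.64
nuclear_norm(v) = 1.19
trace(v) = 1.19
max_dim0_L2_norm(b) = 1.36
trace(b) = 0.53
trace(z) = 1.72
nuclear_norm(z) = 3.11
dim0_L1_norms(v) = [0.71, 0.8, 0.46]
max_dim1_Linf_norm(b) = 1.03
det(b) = -0.93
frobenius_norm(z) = 2.17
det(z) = -0.35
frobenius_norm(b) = 2.07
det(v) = -0.00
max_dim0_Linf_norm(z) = 1.36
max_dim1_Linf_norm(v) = 0.58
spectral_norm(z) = 1.90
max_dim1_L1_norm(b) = 2.54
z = v + b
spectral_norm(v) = 0.64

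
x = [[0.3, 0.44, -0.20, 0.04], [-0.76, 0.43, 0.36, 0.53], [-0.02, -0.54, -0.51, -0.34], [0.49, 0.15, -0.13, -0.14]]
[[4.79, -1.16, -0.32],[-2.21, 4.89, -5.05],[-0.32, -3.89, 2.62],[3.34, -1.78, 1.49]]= x @ [[4.17, -3.09, 2.37], [5.07, 2.35, -2.03], [-6.15, 6.1, -0.16], [1.87, -1.25, -4.37]]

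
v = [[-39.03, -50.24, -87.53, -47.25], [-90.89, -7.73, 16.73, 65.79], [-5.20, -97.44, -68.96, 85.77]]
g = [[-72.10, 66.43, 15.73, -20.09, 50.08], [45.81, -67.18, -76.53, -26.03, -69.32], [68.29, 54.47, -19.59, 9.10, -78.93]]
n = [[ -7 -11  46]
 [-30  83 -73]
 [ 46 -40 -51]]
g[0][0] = -72.1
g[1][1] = -67.18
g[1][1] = -67.18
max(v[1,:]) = 65.79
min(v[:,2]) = -87.53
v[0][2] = -87.53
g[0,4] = 50.08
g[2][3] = 9.1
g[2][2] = -19.59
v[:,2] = [-87.53, 16.73, -68.96]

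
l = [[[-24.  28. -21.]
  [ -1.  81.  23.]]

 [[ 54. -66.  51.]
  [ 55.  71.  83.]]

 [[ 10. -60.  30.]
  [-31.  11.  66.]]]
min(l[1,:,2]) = 51.0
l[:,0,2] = [-21.0, 51.0, 30.0]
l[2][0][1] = -60.0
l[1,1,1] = 71.0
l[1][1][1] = 71.0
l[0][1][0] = -1.0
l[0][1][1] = 81.0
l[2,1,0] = -31.0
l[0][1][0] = -1.0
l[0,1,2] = 23.0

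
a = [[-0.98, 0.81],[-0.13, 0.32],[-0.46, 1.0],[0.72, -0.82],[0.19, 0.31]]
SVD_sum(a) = [[-0.78, 0.97], [-0.21, 0.26], [-0.67, 0.83], [0.69, -0.85], [-0.08, 0.09]] + [[-0.20, -0.16], [0.08, 0.06], [0.21, 0.17], [0.03, 0.03], [0.27, 0.22]]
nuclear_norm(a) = 2.52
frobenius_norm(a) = 2.07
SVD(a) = [[-0.62, 0.49], [-0.17, -0.19], [-0.53, -0.52], [0.54, -0.09], [-0.06, -0.66]] @ diag([2.0009099814026396, 0.516487411582594]) @ [[0.63, -0.78], [-0.78, -0.63]]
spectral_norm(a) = 2.00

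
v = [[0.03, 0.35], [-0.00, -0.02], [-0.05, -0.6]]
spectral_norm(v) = 0.70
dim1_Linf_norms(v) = [0.35, 0.02, 0.6]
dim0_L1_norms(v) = [0.08, 0.97]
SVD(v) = [[-0.50, -0.35], [0.03, -0.92], [0.86, -0.18]] @ diag([0.697349761069658, 0.0018195428246776215]) @ [[-0.08, -1.0], [-1.0, 0.08]]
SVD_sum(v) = [[0.03, 0.35], [-0.00, -0.02], [-0.05, -0.6]] + [[0.00, -0.00], [0.0, -0.0], [0.0, -0.00]]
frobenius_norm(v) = 0.70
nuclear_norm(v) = 0.70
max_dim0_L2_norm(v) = 0.69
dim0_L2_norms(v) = [0.06, 0.69]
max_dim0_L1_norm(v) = 0.97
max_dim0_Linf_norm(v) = 0.6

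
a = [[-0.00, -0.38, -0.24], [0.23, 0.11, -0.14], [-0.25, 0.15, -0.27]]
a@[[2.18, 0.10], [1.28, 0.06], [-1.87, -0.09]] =[[-0.04, -0.00], [0.9, 0.04], [0.15, 0.01]]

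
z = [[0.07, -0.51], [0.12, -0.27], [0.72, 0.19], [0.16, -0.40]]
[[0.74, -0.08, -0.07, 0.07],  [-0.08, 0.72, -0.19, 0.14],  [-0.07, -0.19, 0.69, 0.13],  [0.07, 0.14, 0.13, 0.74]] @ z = [[0.00,-0.4], [-0.03,-0.25], [0.49,0.17], [0.23,-0.34]]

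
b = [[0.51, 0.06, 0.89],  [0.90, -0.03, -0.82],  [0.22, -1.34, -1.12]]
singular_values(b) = [2.01, 1.01, 0.77]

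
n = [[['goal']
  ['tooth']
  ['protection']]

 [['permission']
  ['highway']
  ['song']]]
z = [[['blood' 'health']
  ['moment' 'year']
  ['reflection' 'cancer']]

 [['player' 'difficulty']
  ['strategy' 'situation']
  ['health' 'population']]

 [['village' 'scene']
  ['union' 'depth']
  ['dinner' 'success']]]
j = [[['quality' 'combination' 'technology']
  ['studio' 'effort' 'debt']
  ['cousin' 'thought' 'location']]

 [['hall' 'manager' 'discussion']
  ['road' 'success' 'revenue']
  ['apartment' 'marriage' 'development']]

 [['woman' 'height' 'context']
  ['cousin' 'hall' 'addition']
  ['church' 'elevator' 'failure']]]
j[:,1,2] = ['debt', 'revenue', 'addition']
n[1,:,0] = ['permission', 'highway', 'song']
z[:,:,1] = [['health', 'year', 'cancer'], ['difficulty', 'situation', 'population'], ['scene', 'depth', 'success']]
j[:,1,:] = [['studio', 'effort', 'debt'], ['road', 'success', 'revenue'], ['cousin', 'hall', 'addition']]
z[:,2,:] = [['reflection', 'cancer'], ['health', 'population'], ['dinner', 'success']]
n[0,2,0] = 'protection'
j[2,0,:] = ['woman', 'height', 'context']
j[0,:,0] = ['quality', 'studio', 'cousin']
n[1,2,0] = 'song'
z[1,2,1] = 'population'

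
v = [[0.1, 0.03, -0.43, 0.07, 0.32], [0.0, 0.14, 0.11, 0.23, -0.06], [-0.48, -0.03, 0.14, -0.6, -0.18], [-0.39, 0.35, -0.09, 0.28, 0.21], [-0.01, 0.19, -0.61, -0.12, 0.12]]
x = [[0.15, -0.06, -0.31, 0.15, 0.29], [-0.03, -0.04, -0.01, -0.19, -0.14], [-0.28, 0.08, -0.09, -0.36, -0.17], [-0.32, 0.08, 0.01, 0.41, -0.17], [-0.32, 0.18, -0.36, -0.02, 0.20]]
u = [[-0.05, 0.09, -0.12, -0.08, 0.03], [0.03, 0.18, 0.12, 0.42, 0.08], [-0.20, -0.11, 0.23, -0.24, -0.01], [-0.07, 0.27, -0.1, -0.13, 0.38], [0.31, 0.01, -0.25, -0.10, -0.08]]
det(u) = -0.00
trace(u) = 0.15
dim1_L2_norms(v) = [0.55, 0.3, 0.8, 0.64, 0.66]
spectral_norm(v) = 0.93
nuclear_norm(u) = 1.76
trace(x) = 0.63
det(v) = 0.00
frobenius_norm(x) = 1.07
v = x + u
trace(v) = 0.78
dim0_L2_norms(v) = [0.63, 0.42, 0.77, 0.71, 0.44]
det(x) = -0.00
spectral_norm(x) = 0.64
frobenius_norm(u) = 0.92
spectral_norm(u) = 0.55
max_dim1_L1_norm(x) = 1.08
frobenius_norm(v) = 1.37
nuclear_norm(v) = 2.54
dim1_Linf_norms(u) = [0.12, 0.42, 0.24, 0.38, 0.31]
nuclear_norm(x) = 1.98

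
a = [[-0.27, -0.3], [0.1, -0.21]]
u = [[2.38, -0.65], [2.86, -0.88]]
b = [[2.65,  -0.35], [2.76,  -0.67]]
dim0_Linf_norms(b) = [2.76, 0.67]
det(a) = 0.09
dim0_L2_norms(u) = [3.72, 1.09]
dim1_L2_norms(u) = [2.47, 2.99]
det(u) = -0.24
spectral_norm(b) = 3.89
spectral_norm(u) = 3.88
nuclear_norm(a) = 0.62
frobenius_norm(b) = 3.90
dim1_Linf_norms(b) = [2.65, 2.76]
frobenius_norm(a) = 0.47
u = b + a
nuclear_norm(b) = 4.10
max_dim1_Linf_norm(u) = 2.86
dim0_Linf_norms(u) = [2.86, 0.88]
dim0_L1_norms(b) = [5.41, 1.02]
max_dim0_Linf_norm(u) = 2.86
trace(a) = -0.48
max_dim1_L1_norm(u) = 3.74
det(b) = -0.81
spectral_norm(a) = 0.42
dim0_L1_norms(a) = [0.37, 0.51]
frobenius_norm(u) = 3.88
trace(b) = 1.98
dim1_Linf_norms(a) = [0.3, 0.21]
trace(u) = 1.50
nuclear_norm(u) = 3.94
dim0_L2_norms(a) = [0.29, 0.37]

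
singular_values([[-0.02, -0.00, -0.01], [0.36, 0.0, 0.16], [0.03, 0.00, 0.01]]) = [0.4, 0.0, 0.0]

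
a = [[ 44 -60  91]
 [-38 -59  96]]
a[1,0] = -38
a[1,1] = -59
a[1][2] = 96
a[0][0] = 44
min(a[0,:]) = -60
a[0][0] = 44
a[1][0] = -38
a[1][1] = -59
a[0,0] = 44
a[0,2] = 91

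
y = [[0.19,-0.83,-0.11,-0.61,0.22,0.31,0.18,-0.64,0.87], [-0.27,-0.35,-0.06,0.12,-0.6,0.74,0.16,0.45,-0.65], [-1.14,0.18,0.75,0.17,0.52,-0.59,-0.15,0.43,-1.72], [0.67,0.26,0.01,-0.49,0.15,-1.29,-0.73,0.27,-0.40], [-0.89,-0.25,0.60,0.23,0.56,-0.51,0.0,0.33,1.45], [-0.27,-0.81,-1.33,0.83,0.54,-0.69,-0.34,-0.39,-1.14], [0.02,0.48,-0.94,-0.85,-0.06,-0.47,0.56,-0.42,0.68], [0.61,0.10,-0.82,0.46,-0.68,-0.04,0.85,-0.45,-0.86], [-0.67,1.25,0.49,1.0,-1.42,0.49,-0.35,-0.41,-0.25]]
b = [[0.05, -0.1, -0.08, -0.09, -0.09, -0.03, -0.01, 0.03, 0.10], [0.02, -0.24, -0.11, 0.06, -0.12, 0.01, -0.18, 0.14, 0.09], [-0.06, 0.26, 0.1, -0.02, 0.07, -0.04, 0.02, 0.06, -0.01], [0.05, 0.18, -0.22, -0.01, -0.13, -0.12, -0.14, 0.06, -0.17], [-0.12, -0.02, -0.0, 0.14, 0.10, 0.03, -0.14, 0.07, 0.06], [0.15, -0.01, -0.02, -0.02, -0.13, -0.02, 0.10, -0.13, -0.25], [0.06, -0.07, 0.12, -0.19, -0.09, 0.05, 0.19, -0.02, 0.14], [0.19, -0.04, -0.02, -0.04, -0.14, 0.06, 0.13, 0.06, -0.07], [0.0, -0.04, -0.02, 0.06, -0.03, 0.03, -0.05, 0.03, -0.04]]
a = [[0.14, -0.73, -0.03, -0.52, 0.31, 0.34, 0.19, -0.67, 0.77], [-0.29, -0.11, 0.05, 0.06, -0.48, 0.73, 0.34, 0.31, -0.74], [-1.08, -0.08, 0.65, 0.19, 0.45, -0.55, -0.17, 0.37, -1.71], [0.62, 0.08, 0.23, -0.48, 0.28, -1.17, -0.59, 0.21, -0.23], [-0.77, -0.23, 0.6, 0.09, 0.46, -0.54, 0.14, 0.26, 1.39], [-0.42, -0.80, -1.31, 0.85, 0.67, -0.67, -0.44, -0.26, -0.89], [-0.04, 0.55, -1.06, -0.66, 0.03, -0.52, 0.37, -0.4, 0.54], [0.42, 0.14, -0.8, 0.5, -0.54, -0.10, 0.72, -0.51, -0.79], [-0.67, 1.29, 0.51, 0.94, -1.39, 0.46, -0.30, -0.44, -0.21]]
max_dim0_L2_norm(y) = 2.99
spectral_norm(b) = 0.53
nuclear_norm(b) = 2.09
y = a + b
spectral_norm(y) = 3.26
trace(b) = 0.19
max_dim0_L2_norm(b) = 0.42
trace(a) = -0.36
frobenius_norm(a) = 5.61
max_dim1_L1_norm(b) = 1.08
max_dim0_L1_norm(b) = 0.96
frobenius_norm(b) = 0.94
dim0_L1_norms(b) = [0.7, 0.96, 0.69, 0.63, 0.9, 0.39, 0.96, 0.6, 0.93]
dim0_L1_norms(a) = [4.45, 4.01, 5.24, 4.29, 4.61, 5.08, 3.26, 3.43, 7.27]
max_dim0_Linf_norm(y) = 1.72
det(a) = -12.34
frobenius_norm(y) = 5.91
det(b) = 0.00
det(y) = -30.15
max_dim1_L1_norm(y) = 6.34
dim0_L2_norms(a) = [1.75, 1.8, 2.14, 1.69, 1.87, 1.88, 1.22, 1.21, 2.79]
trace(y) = -0.17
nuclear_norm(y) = 15.62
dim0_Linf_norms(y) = [1.14, 1.25, 1.33, 1.0, 1.42, 1.29, 0.85, 0.64, 1.72]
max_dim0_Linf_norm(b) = 0.26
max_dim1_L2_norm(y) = 2.42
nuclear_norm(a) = 14.70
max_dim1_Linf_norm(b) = 0.26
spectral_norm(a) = 3.07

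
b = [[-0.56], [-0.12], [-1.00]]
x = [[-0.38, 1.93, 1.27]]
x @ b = [[-1.29]]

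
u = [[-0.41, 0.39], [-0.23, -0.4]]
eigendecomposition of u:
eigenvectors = [[(0.79+0j), (0.79-0j)], [0.01+0.61j, 0.01-0.61j]]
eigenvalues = [(-0.4+0.3j), (-0.4-0.3j)]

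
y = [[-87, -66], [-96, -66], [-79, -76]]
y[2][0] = -79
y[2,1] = -76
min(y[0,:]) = -87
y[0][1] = -66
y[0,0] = -87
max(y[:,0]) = -79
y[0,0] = -87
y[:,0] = [-87, -96, -79]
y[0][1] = -66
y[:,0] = [-87, -96, -79]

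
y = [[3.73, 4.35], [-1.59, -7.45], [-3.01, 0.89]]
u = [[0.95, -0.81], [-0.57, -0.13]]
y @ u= [[1.06, -3.59], [2.74, 2.26], [-3.37, 2.32]]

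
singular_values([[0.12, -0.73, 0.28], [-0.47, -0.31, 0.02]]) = [0.84, 0.49]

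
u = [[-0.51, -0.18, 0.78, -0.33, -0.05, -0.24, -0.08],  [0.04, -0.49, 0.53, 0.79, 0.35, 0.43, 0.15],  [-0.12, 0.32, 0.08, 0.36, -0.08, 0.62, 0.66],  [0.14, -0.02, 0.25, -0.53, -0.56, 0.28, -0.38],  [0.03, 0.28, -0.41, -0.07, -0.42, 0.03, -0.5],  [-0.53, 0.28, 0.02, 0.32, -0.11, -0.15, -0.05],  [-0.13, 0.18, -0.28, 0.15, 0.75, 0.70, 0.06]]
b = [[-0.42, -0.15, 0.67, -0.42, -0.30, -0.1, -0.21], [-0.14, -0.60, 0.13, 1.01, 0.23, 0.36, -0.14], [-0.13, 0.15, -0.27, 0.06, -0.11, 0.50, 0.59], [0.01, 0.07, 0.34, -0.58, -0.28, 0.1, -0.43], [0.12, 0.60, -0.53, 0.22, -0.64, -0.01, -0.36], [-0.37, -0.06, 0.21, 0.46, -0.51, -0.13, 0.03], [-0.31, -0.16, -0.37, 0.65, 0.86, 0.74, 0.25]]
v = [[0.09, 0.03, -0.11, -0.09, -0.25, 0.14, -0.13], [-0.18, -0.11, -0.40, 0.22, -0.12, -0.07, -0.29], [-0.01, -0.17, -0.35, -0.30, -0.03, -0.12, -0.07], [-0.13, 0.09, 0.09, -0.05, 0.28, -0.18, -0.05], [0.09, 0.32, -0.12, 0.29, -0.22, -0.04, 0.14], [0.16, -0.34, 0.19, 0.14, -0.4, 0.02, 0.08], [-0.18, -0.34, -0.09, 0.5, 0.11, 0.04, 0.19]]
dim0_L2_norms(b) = [0.68, 0.89, 1.06, 1.49, 1.28, 0.98, 0.89]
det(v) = -0.00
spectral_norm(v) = 0.80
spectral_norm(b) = 1.97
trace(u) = -1.96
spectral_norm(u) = 1.67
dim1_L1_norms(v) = [0.84, 1.39, 1.05, 0.87, 1.22, 1.33, 1.45]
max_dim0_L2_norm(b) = 1.49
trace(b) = -2.39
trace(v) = -0.43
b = v + u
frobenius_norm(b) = 2.83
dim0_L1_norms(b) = [1.5, 1.79, 2.52, 3.4, 2.93, 1.94, 2.01]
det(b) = 0.01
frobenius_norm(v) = 1.41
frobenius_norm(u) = 2.63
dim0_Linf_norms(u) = [0.53, 0.49, 0.78, 0.79, 0.75, 0.7, 0.66]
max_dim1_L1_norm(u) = 2.78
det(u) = -0.00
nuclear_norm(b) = 6.20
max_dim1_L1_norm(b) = 3.34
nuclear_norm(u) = 6.09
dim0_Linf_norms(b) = [0.42, 0.6, 0.67, 1.01, 0.86, 0.74, 0.59]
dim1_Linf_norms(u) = [0.78, 0.79, 0.66, 0.56, 0.5, 0.53, 0.75]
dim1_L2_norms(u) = [1.04, 1.22, 1.04, 0.95, 0.82, 0.71, 1.1]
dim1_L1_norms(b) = [2.27, 2.61, 1.81, 1.81, 2.48, 1.77, 3.34]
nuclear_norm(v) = 3.22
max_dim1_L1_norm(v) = 1.45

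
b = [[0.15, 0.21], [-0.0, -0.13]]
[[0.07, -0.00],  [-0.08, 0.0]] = b@[[-0.37, 0.02], [0.58, -0.03]]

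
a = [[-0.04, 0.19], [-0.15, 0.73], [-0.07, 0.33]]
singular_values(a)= [0.84, 0.0]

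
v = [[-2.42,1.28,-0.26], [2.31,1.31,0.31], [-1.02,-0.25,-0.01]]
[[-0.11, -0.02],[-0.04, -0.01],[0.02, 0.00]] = v@[[-0.01, -0.00], [-0.06, -0.01], [0.21, 0.02]]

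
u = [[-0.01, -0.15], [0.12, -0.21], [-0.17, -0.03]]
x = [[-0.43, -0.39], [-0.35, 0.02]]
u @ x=[[0.06, 0.0], [0.02, -0.05], [0.08, 0.07]]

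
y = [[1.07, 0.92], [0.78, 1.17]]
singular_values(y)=[1.97, 0.27]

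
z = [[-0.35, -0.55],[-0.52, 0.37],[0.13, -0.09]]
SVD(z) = [[0.65,0.76], [-0.74,0.63], [0.18,-0.16]] @ diag([0.6714039688649351, 0.6375866298726888]) @ [[0.27,-0.96], [-0.96,-0.27]]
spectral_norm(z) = 0.67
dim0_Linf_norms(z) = [0.52, 0.55]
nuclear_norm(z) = 1.31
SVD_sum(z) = [[0.12, -0.42], [-0.14, 0.48], [0.03, -0.12]] + [[-0.47, -0.13], [-0.38, -0.11], [0.1, 0.03]]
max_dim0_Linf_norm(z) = 0.55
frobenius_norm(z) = 0.93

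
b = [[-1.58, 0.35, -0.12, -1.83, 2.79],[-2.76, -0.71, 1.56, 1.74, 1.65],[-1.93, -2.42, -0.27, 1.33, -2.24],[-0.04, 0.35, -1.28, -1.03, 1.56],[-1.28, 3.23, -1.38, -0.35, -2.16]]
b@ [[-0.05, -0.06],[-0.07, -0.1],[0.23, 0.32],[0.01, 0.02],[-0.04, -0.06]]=[[-0.10, -0.18], [0.50, 0.67], [0.31, 0.43], [-0.39, -0.56], [-0.4, -0.57]]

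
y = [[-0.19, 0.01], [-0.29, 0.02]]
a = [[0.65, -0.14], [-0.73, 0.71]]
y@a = [[-0.13, 0.03], [-0.20, 0.05]]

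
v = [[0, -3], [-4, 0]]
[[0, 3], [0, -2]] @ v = [[-12, 0], [8, 0]]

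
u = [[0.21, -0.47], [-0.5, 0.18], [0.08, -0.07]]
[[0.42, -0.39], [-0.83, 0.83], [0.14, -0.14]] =u@ [[1.59, -1.62],[-0.19, 0.11]]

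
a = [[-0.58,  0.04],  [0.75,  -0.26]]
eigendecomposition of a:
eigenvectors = [[-0.47, -0.1],[0.88, -0.99]]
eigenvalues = [-0.66, -0.18]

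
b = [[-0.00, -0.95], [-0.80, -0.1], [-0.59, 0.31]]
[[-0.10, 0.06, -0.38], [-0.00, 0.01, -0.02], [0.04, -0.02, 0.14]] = b @ [[-0.01, 0.00, -0.02], [0.1, -0.06, 0.4]]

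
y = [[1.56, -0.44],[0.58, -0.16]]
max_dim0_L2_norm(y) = 1.66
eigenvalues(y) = [1.4, 0.0]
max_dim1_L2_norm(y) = 1.62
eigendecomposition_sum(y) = [[1.56,-0.44], [0.58,-0.16]] + [[-0.0, 0.0],[-0.0, 0.0]]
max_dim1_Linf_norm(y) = 1.56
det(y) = 0.01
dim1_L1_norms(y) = [2.0, 0.74]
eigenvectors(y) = [[0.94, 0.27], [0.35, 0.96]]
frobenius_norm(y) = 1.73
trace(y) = 1.40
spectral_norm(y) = 1.73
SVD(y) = [[-0.94,-0.35], [-0.35,0.94]] @ diag([1.7289272711314039, 0.0032390026425665078]) @ [[-0.96, 0.27], [0.27, 0.96]]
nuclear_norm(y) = 1.73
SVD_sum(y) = [[1.56, -0.44], [0.58, -0.16]] + [[-0.0,-0.0],[0.00,0.00]]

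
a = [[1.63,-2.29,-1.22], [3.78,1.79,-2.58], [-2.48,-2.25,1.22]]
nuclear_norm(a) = 9.41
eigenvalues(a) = [(2.58+1.72j), (2.58-1.72j), (-0.52+0j)]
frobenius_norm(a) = 6.80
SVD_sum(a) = [[0.77, 0.38, -0.48],[3.83, 1.9, -2.41],[-2.66, -1.32, 1.67]] + [[0.82, -2.67, -0.80], [0.04, -0.12, -0.04], [0.29, -0.95, -0.29]] + [[0.04,-0.01,0.07], [-0.09,0.01,-0.13], [-0.11,0.02,-0.17]]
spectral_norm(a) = 6.06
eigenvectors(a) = [[(0.25-0.36j), (0.25+0.36j), 0.54+0.00j], [(-0.68+0j), (-0.68-0j), (0.06+0j)], [0.58-0.07j, 0.58+0.07j, 0.84+0.00j]]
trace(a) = 4.64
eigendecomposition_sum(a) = [[(0.78+2.02j), -1.01+0.01j, (-0.43-1.3j)], [1.89-2.79j, 0.91+1.27j, -1.27+1.70j], [(-1.3+2.56j), -0.91-0.98j, 0.89-1.57j]] + [[(0.78-2.02j), -1.01-0.01j, (-0.43+1.3j)], [1.89+2.79j, (0.91-1.27j), (-1.27-1.7j)], [-1.30-2.56j, -0.91+0.98j, 0.89+1.57j]] + [[0.07+0.00j,  (-0.28-0j),  -0.36-0.00j], [0.01+0.00j,  (-0.03-0j),  -0.04-0.00j], [(0.12+0j),  (-0.44-0j),  -0.57-0.00j]]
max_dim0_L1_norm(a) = 7.89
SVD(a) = [[-0.16, 0.94, -0.3], [-0.81, 0.04, 0.58], [0.56, 0.33, 0.76]] @ diag([6.055748660854106, 3.0813515364351676, 0.269779290295518]) @ [[-0.78,-0.39,0.49], [0.28,-0.92,-0.28], [-0.56,0.08,-0.83]]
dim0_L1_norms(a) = [7.89, 6.33, 5.02]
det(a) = -5.03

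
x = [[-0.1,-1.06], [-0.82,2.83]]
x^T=[[-0.10,  -0.82], [-1.06,  2.83]]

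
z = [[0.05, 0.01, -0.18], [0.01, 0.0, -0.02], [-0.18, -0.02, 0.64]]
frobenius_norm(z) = 0.69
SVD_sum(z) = [[0.05, 0.01, -0.18], [0.01, 0.00, -0.02], [-0.18, -0.02, 0.64]] + [[-0.0, 0.0, -0.00], [0.0, -0.00, 0.00], [-0.00, 0.0, -0.00]] + [[0.00, 0.00, 0.00], [0.00, 0.0, 0.00], [0.00, 0.0, 0.0]]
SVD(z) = [[-0.27,0.68,0.68], [-0.03,-0.71,0.70], [0.96,0.17,0.21]] @ diag([0.6912768268573011, 0.0048534761025053295, 0.0035766492452041563]) @ [[-0.27, -0.03, 0.96], [-0.68, 0.71, -0.17], [0.68, 0.7, 0.21]]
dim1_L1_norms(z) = [0.24, 0.03, 0.84]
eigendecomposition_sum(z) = [[0.05, 0.01, -0.18],[0.01, 0.0, -0.02],[-0.18, -0.02, 0.64]] + [[-0.00, 0.00, -0.0], [0.0, -0.00, 0.00], [-0.00, 0.00, -0.00]] + [[0.00,0.00,0.00], [0.0,0.00,0.0], [0.00,0.00,0.00]]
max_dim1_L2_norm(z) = 0.67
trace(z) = 0.69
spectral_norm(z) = 0.69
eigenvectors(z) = [[-0.27, -0.68, 0.68], [-0.03, 0.71, 0.70], [0.96, -0.17, 0.21]]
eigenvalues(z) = [0.69, -0.0, 0.0]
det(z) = -0.00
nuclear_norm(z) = 0.70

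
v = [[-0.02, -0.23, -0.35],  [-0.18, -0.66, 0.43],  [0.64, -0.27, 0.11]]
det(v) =-0.234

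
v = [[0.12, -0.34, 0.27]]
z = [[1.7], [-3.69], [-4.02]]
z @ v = [[0.2, -0.58, 0.46], [-0.44, 1.25, -1.0], [-0.48, 1.37, -1.09]]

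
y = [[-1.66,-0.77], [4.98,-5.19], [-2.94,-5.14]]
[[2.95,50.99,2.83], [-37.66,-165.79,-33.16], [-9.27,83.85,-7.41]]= y @ [[-3.56, -31.51, -3.23], [3.84, 1.71, 3.29]]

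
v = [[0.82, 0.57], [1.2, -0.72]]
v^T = [[0.82, 1.20], [0.57, -0.72]]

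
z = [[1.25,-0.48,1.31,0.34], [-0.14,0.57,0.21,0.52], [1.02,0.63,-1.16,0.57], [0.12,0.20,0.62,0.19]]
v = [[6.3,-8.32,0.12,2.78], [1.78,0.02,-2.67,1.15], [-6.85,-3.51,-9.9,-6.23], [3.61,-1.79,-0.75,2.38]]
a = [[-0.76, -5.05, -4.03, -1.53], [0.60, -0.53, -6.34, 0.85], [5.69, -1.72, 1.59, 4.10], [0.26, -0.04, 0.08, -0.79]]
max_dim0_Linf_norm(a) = 6.34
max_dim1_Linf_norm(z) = 1.31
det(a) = -185.32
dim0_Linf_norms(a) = [5.69, 5.05, 6.34, 4.1]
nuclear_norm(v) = 29.25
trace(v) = -1.20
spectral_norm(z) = 2.02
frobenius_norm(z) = 2.80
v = z @ a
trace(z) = 0.85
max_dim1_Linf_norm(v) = 9.9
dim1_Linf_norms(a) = [5.05, 6.34, 5.69, 0.79]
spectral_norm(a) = 8.54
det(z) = 0.38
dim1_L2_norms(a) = [6.68, 6.45, 7.39, 0.84]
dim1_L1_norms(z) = [3.38, 1.44, 3.38, 1.13]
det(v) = -69.30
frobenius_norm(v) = 18.62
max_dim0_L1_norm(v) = 18.54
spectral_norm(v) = 14.70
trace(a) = -0.49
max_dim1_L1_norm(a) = 13.1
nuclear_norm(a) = 20.52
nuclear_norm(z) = 4.76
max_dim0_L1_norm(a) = 12.04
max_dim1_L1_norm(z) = 3.38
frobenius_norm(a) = 11.90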